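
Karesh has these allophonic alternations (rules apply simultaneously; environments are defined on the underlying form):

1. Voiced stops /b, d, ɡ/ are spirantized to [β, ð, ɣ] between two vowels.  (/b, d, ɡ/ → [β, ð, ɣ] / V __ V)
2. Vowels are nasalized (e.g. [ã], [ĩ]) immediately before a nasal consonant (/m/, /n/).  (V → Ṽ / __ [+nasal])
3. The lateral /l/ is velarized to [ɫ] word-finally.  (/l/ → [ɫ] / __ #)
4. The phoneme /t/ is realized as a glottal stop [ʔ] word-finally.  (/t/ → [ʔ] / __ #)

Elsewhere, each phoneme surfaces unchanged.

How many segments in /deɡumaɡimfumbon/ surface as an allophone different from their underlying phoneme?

6

Segments that undergo a rule: /ɡ/ → [ɣ] (rule 1); /u/ → [ũ] (rule 2); /ɡ/ → [ɣ] (rule 1); /i/ → [ĩ] (rule 2); /u/ → [ũ] (rule 2); /o/ → [õ] (rule 2).
All other segments surface unchanged.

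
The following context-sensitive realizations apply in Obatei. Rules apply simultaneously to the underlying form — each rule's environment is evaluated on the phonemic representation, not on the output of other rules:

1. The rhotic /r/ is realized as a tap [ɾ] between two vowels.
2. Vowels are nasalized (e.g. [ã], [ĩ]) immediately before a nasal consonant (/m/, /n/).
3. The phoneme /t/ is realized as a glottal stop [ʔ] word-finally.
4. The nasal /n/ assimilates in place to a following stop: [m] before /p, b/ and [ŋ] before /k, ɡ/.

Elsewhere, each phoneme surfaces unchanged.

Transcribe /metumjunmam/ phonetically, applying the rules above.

/e/ — between /m/ and /t/; rule 2 does not apply here → [e].
/t/ (between /e/ and /u/) is in the target of rule 3 but the environment (word-finally) is not met → [t].
/u/ — between /t/ and /m/, before a nasal consonant — surfaces as [ũ] (rule 2).
/u/ meets the environment for rule 2 (before a nasal consonant) → [ũ].
/n/ — between /u/ and /m/; rule 4 does not apply here → [n].
/a/ meets the environment for rule 2 (before a nasal consonant) → [ã].

[metũmjũnmãm]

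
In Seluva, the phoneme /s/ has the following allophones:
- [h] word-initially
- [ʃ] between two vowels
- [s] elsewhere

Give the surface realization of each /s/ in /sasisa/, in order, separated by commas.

[h], [ʃ], [ʃ]

Occurrence 1 (position 1): word-initially → [h].
Occurrence 2 (position 3): between two vowels → [ʃ].
Occurrence 3 (position 5): between two vowels → [ʃ].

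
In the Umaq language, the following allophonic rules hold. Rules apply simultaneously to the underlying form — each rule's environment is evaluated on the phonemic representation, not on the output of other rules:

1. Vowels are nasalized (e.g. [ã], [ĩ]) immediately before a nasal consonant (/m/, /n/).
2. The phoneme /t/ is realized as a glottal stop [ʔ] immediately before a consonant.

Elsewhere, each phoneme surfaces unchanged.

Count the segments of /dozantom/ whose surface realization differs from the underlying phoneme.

Segments that undergo a rule: /a/ → [ã] (rule 1); /o/ → [õ] (rule 1).
All other segments surface unchanged.

2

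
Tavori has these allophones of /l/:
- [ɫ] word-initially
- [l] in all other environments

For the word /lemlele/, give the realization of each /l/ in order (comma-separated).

Occurrence 1 (position 1): word-initially → [ɫ].
Occurrence 2 (position 4): no conditioning environment matches → elsewhere allophone [l].
Occurrence 3 (position 6): no conditioning environment matches → elsewhere allophone [l].

[ɫ], [l], [l]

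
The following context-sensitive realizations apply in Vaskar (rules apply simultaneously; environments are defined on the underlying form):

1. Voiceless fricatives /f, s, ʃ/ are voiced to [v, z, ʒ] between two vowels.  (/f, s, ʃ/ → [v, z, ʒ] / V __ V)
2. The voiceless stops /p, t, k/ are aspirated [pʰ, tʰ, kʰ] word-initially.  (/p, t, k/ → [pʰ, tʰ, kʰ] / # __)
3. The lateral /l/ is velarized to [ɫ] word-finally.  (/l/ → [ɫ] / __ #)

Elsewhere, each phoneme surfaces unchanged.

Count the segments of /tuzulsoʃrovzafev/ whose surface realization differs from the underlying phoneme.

Segments that undergo a rule: /t/ → [tʰ] (rule 2); /f/ → [v] (rule 1).
All other segments surface unchanged.

2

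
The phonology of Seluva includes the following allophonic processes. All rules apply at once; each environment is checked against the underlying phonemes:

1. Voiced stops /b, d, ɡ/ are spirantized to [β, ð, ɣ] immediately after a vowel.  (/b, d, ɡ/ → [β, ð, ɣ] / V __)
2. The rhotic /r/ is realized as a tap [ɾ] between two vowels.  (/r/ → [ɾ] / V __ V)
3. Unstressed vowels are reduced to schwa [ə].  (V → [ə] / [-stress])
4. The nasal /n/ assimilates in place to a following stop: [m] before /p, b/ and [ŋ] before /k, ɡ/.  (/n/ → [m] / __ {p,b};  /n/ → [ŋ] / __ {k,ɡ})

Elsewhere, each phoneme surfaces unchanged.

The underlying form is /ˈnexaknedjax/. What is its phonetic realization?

[ˈnexəknəðjəx]

/n/ — word-initial; rule 4 does not apply here → [n].
/e/ (between /n/ and /x/) fails the environment for rule 3, so it stays [e].
/x/ — not in any rule's target class → [x].
/a/ (between /x/ and /k/) occurs in an unstressed syllable → [ə] by rule 3.
/k/ — not in any rule's target class → [k].
/n/ (between /k/ and /e/) fails the environment for rule 4, so it stays [n].
/e/ (between /n/ and /d/) occurs in an unstressed syllable → [ə] by rule 3.
/d/ meets the environment for rule 1 (immediately after a vowel) → [ð].
/j/ stays [j].
/a/ (between /j/ and /x/) occurs in an unstressed syllable → [ə] by rule 3.
/x/ — not in any rule's target class → [x].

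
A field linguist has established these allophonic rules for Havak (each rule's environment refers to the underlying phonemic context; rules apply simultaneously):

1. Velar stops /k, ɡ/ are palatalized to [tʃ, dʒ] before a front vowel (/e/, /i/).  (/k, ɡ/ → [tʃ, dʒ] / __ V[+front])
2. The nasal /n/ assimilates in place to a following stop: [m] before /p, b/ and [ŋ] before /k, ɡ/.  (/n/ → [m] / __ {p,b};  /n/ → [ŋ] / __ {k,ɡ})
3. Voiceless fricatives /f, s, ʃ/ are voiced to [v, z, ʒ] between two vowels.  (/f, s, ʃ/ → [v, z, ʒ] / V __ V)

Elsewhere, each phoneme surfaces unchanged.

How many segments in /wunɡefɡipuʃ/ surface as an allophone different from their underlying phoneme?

3

Segments that undergo a rule: /n/ → [ŋ] (rule 2); /ɡ/ → [dʒ] (rule 1); /ɡ/ → [dʒ] (rule 1).
All other segments surface unchanged.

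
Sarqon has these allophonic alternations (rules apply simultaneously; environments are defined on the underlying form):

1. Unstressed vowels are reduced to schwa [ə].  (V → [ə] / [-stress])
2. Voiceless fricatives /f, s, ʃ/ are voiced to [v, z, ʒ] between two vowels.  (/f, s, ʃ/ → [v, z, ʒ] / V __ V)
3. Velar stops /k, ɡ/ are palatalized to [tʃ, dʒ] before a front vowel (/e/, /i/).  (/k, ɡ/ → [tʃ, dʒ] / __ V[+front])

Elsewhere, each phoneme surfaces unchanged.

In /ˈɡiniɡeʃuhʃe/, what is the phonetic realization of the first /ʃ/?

/ʃ/ (between /e/ and /u/) occurs between two vowels → [ʒ] by rule 2.

[ʒ]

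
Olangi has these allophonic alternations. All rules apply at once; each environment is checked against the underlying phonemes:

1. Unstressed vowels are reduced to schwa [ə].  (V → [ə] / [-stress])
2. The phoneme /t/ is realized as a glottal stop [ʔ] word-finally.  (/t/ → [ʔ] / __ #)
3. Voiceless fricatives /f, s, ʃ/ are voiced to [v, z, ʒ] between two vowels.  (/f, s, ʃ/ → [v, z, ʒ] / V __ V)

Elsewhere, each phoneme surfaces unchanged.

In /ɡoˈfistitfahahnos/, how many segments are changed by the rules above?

Segments that undergo a rule: /o/ → [ə] (rule 1); /f/ → [v] (rule 3); /i/ → [ə] (rule 1); /a/ → [ə] (rule 1); /a/ → [ə] (rule 1); /o/ → [ə] (rule 1).
All other segments surface unchanged.

6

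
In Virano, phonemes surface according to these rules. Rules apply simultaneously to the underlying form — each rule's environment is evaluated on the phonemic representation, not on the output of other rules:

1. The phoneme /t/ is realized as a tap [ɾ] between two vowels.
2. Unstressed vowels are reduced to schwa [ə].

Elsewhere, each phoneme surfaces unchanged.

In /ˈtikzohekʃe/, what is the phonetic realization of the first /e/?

Rule 2 applies to /e/ (between /h/ and /k/: in an unstressed syllable) → [ə].

[ə]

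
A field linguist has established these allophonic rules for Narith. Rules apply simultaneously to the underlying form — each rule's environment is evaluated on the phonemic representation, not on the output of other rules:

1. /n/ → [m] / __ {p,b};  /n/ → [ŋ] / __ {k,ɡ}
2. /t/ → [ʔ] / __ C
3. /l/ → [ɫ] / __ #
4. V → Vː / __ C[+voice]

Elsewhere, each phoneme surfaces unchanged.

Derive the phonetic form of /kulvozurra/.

[kuːlvoːzuːrra]

/u/ meets the environment for rule 4 (before a voiced consonant) → [uː].
/l/ (between /u/ and /v/): rule 3 targets it, but not word-finally → unchanged [l].
/o/ (between /v/ and /z/) occurs before a voiced consonant → [oː] by rule 4.
/u/ (between /z/ and /r/) occurs before a voiced consonant → [uː] by rule 4.
/a/ — word-final; rule 4 does not apply here → [a].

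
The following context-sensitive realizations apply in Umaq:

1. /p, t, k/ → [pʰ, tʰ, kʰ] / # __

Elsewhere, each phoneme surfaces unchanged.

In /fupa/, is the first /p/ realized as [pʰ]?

No

/p/ (between /u/ and /a/) fails the environment for rule 1, so it stays [p].
The actual realization is [p], not [pʰ].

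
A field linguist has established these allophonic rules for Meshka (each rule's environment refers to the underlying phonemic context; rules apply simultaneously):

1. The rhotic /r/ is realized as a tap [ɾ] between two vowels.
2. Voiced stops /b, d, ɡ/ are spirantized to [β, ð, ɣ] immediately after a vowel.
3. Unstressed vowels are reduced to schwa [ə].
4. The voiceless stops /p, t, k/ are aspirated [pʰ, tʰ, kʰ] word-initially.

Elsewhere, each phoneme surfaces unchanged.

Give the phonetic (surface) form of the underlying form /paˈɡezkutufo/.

Rule 4 applies to /p/ (word-initial: word-initially) → [pʰ].
/a/ — between /p/ and /ɡ/, in an unstressed syllable — surfaces as [ə] (rule 3).
/ɡ/ meets the environment for rule 2 (immediately after a vowel) → [ɣ].
/e/ (between /ɡ/ and /z/): rule 3 targets it, but not in an unstressed syllable → unchanged [e].
/z/ stays [z].
/k/ — between /z/ and /u/; rule 4 does not apply here → [k].
/u/ — between /k/ and /t/, in an unstressed syllable — surfaces as [ə] (rule 3).
/t/ (between /u/ and /u/) fails the environment for rule 4, so it stays [t].
/u/ — between /t/ and /f/, in an unstressed syllable — surfaces as [ə] (rule 3).
/f/ — not in any rule's target class → [f].
Rule 3 applies to /o/ (word-final: in an unstressed syllable) → [ə].

[pʰəˈɣezkətəfə]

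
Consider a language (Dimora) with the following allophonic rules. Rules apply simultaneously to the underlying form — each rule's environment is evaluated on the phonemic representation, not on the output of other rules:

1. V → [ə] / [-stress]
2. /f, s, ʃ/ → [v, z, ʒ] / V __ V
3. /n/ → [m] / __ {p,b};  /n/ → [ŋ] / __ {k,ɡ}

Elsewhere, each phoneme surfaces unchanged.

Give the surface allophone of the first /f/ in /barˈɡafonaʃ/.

[v]

Rule 2 applies to /f/ (between /a/ and /o/: between two vowels) → [v].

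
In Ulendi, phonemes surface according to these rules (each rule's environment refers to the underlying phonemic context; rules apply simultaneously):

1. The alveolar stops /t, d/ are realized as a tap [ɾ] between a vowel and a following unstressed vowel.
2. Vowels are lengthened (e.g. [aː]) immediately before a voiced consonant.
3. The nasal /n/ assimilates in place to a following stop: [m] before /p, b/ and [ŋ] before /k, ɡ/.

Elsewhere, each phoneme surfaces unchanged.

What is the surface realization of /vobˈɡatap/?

/v/ — not in any rule's target class → [v].
/o/ — between /v/ and /b/, before a voiced consonant — surfaces as [oː] (rule 2).
/b/ stays [b].
/ɡ/ (between /b/ and /a/): no rule targets it → [ɡ].
/a/ (between /ɡ/ and /t/) fails the environment for rule 2, so it stays [a].
/t/ (between /a/ and /a/) occurs between a vowel and a following unstressed vowel → [ɾ] by rule 1.
/a/ (between /t/ and /p/) fails the environment for rule 2, so it stays [a].
/p/ — not in any rule's target class → [p].

[voːbˈɡaɾap]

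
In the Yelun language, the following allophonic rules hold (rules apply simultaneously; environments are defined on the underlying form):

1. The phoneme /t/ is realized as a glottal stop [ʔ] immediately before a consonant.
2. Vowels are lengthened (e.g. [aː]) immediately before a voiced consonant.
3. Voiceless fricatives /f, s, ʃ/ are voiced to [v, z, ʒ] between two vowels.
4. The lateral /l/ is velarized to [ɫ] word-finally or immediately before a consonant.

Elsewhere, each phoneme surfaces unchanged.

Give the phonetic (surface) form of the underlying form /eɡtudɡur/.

/e/ (word-initial) occurs before a voiced consonant → [eː] by rule 2.
/t/ — between /ɡ/ and /u/; rule 1 does not apply here → [t].
/u/ (between /t/ and /d/) occurs before a voiced consonant → [uː] by rule 2.
/u/ (between /ɡ/ and /r/) occurs before a voiced consonant → [uː] by rule 2.

[eːɡtuːdɡuːr]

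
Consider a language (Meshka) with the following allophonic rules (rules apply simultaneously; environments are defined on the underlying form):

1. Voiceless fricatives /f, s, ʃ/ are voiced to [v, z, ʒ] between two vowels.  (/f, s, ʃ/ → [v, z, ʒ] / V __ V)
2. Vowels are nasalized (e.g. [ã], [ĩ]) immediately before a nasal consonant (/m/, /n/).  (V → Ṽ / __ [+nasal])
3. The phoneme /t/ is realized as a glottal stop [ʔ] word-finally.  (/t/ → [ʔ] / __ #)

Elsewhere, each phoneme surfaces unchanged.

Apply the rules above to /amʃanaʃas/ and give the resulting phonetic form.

[ãmʃãnaʒas]

Rule 2 applies to /a/ (word-initial: before a nasal consonant) → [ã].
/ʃ/ — between /m/ and /a/; rule 1 does not apply here → [ʃ].
Rule 2 applies to /a/ (between /ʃ/ and /n/: before a nasal consonant) → [ã].
/a/ (between /n/ and /ʃ/): rule 2 targets it, but not before a nasal consonant → unchanged [a].
/ʃ/ (between /a/ and /a/) occurs between two vowels → [ʒ] by rule 1.
/a/ (between /ʃ/ and /s/) is in the target of rule 2 but the environment (before a nasal consonant) is not met → [a].
/s/ — word-final; rule 1 does not apply here → [s].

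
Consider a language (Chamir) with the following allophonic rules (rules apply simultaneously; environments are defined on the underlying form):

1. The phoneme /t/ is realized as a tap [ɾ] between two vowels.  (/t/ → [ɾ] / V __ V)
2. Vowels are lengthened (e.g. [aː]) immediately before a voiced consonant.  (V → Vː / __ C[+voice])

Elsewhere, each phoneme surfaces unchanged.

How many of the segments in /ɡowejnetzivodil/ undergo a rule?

Segments that undergo a rule: /o/ → [oː] (rule 2); /e/ → [eː] (rule 2); /i/ → [iː] (rule 2); /o/ → [oː] (rule 2); /i/ → [iː] (rule 2).
All other segments surface unchanged.

5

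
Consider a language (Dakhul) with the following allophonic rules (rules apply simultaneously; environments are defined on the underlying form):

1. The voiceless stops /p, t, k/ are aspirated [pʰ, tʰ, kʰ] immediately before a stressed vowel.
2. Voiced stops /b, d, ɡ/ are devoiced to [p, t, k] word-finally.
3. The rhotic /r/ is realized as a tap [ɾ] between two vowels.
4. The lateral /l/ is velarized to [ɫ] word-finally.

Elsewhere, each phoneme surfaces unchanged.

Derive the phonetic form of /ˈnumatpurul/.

/n/ stays [n].
/u/ — not in any rule's target class → [u].
/m/ — not in any rule's target class → [m].
/a/ stays [a].
/t/ (between /a/ and /p/) is in the target of rule 1 but the environment (immediately before a stressed vowel) is not met → [t].
/p/ (between /t/ and /u/): rule 1 targets it, but not immediately before a stressed vowel → unchanged [p].
/u/ (between /p/ and /r/) is unaffected → [u].
/r/ — between /u/ and /u/, between two vowels — surfaces as [ɾ] (rule 3).
/u/ stays [u].
/l/ (word-final): word-finally, so rule 4 applies → [ɫ].

[ˈnumatpuɾuɫ]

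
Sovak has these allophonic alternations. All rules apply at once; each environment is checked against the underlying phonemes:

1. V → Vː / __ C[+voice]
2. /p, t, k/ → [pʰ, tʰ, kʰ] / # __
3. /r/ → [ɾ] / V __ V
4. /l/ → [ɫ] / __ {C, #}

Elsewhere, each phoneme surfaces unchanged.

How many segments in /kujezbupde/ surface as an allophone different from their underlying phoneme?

3

Segments that undergo a rule: /k/ → [kʰ] (rule 2); /u/ → [uː] (rule 1); /e/ → [eː] (rule 1).
All other segments surface unchanged.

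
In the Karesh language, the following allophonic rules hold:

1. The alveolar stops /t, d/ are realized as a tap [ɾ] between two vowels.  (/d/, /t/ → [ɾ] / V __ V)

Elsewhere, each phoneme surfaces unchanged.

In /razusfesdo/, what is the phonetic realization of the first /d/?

/d/ (between /s/ and /o/): rule 1 targets it, but not between two vowels → unchanged [d].

[d]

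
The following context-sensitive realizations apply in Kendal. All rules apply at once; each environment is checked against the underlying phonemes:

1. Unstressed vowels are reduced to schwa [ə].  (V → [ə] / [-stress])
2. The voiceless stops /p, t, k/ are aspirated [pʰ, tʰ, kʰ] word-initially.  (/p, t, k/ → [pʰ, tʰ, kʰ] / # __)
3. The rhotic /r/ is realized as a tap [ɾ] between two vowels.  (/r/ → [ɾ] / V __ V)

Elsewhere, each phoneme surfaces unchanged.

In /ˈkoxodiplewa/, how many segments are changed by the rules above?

5

Segments that undergo a rule: /k/ → [kʰ] (rule 2); /o/ → [ə] (rule 1); /i/ → [ə] (rule 1); /e/ → [ə] (rule 1); /a/ → [ə] (rule 1).
All other segments surface unchanged.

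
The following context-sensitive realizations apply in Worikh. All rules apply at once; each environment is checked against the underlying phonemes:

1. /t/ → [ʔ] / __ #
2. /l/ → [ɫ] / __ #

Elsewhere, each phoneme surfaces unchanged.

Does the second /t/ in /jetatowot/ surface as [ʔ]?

No

/t/ (between /a/ and /o/) fails the environment for rule 1, so it stays [t].
The actual realization is [t], not [ʔ].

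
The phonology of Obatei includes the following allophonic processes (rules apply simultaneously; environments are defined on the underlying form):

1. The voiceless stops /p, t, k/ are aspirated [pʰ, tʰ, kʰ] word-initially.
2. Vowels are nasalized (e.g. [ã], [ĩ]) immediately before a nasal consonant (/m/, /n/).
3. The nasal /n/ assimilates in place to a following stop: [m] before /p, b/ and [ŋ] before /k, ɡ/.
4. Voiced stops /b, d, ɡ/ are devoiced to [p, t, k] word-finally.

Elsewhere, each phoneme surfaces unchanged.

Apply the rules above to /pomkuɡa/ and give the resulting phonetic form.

[pʰõmkuɡa]

/p/ — word-initial, word-initially — surfaces as [pʰ] (rule 1).
/o/ (between /p/ and /m/) occurs before a nasal consonant → [õ] by rule 2.
/m/ (between /o/ and /k/): no rule targets it → [m].
/k/ (between /m/ and /u/) is in the target of rule 1 but the environment (word-initially) is not met → [k].
/u/ (between /k/ and /ɡ/) is in the target of rule 2 but the environment (before a nasal consonant) is not met → [u].
/ɡ/ (between /u/ and /a/) fails the environment for rule 4, so it stays [ɡ].
/a/ (word-final) is in the target of rule 2 but the environment (before a nasal consonant) is not met → [a].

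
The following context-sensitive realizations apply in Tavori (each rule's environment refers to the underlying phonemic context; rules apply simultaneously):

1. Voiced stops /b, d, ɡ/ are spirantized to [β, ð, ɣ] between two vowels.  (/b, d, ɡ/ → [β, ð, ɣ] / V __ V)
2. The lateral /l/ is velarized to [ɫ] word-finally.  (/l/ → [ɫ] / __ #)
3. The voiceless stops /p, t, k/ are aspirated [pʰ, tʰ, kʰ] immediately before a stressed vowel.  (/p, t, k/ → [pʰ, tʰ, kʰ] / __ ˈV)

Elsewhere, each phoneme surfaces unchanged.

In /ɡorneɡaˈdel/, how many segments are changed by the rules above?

Segments that undergo a rule: /ɡ/ → [ɣ] (rule 1); /d/ → [ð] (rule 1); /l/ → [ɫ] (rule 2).
All other segments surface unchanged.

3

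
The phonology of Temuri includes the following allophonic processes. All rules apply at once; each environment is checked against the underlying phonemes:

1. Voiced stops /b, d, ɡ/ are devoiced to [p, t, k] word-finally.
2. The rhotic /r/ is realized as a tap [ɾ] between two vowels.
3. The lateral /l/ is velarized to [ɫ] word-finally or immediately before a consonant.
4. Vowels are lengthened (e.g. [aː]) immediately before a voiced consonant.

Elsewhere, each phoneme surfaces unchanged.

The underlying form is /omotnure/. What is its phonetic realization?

/o/ (word-initial): before a voiced consonant, so rule 4 applies → [oː].
/o/ (between /m/ and /t/) fails the environment for rule 4, so it stays [o].
/u/ (between /n/ and /r/) occurs before a voiced consonant → [uː] by rule 4.
/r/ — between /u/ and /e/, between two vowels — surfaces as [ɾ] (rule 2).
/e/ (word-final) is in the target of rule 4 but the environment (before a voiced consonant) is not met → [e].

[oːmotnuːɾe]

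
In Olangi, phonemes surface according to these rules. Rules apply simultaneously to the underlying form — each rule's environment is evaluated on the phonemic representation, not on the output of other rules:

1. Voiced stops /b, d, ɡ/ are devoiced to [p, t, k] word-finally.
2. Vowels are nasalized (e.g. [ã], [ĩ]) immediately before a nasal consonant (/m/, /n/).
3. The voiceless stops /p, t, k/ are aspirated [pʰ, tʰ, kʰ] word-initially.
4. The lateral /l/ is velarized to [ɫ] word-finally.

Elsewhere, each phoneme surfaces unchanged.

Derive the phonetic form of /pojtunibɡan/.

/p/ meets the environment for rule 3 (word-initially) → [pʰ].
/o/ — between /p/ and /j/; rule 2 does not apply here → [o].
/j/ (between /o/ and /t/) is unaffected → [j].
/t/ (between /j/ and /u/) is in the target of rule 3 but the environment (word-initially) is not met → [t].
/u/ — between /t/ and /n/, before a nasal consonant — surfaces as [ũ] (rule 2).
/n/ (between /u/ and /i/): no rule targets it → [n].
/i/ (between /n/ and /b/) is in the target of rule 2 but the environment (before a nasal consonant) is not met → [i].
/b/ (between /i/ and /ɡ/) fails the environment for rule 1, so it stays [b].
/ɡ/ (between /b/ and /a/): rule 1 targets it, but not word-finally → unchanged [ɡ].
/a/ (between /ɡ/ and /n/): before a nasal consonant, so rule 2 applies → [ã].
/n/ (word-final): no rule targets it → [n].

[pʰojtũnibɡãn]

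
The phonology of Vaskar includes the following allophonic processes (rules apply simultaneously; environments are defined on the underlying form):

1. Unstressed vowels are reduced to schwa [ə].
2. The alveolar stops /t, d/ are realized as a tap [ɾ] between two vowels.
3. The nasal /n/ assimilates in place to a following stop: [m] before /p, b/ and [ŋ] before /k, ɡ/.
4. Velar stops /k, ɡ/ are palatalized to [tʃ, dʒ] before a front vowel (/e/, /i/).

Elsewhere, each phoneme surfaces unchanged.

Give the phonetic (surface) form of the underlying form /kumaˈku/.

/k/ — word-initial; rule 4 does not apply here → [k].
Rule 1 applies to /u/ (between /k/ and /m/: in an unstressed syllable) → [ə].
/m/ (between /u/ and /a/): no rule targets it → [m].
/a/ meets the environment for rule 1 (in an unstressed syllable) → [ə].
/k/ (between /a/ and /u/) fails the environment for rule 4, so it stays [k].
/u/ (word-final): rule 1 targets it, but not in an unstressed syllable → unchanged [u].

[kəməˈku]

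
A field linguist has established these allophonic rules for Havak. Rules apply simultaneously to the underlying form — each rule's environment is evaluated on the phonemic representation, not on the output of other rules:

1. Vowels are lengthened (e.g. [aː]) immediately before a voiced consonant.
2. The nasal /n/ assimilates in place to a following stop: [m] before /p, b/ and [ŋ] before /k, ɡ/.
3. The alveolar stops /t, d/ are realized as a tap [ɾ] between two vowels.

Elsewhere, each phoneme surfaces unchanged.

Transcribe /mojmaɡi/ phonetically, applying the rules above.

[moːjmaːɡi]

/m/ stays [m].
/o/ meets the environment for rule 1 (before a voiced consonant) → [oː].
/j/ stays [j].
/m/ stays [m].
/a/ (between /m/ and /ɡ/) occurs before a voiced consonant → [aː] by rule 1.
/ɡ/ (between /a/ and /i/): no rule targets it → [ɡ].
/i/ (word-final) is in the target of rule 1 but the environment (before a voiced consonant) is not met → [i].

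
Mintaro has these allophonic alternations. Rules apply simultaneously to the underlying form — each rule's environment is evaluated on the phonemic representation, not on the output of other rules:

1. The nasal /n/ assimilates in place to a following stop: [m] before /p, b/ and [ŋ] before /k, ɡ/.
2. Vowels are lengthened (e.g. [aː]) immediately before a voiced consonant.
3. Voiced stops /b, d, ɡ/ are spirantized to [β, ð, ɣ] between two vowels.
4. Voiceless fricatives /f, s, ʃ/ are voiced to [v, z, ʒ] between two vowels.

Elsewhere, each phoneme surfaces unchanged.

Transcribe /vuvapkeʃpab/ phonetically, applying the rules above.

[vuːvapkeʃpaːb]

/v/ — not in any rule's target class → [v].
Rule 2 applies to /u/ (between /v/ and /v/: before a voiced consonant) → [uː].
/v/ stays [v].
/a/ (between /v/ and /p/) is in the target of rule 2 but the environment (before a voiced consonant) is not met → [a].
/p/ stays [p].
/k/ stays [k].
/e/ (between /k/ and /ʃ/): rule 2 targets it, but not before a voiced consonant → unchanged [e].
/ʃ/ (between /e/ and /p/) is in the target of rule 4 but the environment (between two vowels) is not met → [ʃ].
/p/ (between /ʃ/ and /a/) is unaffected → [p].
Rule 2 applies to /a/ (between /p/ and /b/: before a voiced consonant) → [aː].
/b/ (word-final) is in the target of rule 3 but the environment (between two vowels) is not met → [b].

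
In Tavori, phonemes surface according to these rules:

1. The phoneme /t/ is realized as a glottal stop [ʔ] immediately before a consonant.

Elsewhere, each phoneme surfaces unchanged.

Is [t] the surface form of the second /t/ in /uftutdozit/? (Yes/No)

/t/ (between /u/ and /d/) occurs immediately before a consonant → [ʔ] by rule 1.
The actual realization is [ʔ], not [t].

No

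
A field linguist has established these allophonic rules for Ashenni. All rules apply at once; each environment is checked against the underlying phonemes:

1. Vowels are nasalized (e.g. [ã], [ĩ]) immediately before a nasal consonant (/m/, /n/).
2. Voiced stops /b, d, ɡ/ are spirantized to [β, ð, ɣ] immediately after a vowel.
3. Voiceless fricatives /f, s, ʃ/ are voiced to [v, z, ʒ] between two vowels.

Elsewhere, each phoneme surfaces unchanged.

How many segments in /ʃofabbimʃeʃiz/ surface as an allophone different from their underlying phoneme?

4

Segments that undergo a rule: /f/ → [v] (rule 3); /b/ → [β] (rule 2); /i/ → [ĩ] (rule 1); /ʃ/ → [ʒ] (rule 3).
All other segments surface unchanged.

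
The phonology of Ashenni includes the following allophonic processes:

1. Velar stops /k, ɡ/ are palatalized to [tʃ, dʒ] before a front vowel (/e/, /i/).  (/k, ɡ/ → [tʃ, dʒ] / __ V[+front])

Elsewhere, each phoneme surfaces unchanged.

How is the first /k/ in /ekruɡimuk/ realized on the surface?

/k/ — between /e/ and /r/; rule 1 does not apply here → [k].

[k]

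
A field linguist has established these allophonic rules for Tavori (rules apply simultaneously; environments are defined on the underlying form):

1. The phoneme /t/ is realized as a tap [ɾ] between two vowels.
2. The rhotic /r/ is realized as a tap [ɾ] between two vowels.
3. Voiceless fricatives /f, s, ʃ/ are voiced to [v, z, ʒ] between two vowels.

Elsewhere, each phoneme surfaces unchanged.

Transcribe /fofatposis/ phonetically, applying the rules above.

/f/ (word-initial) is in the target of rule 3 but the environment (between two vowels) is not met → [f].
/o/ — not in any rule's target class → [o].
/f/ (between /o/ and /a/) occurs between two vowels → [v] by rule 3.
/a/ — not in any rule's target class → [a].
/t/ — between /a/ and /p/; rule 1 does not apply here → [t].
/p/ (between /t/ and /o/) is unaffected → [p].
/o/ — not in any rule's target class → [o].
/s/ meets the environment for rule 3 (between two vowels) → [z].
/i/ stays [i].
/s/ — word-final; rule 3 does not apply here → [s].

[fovatpozis]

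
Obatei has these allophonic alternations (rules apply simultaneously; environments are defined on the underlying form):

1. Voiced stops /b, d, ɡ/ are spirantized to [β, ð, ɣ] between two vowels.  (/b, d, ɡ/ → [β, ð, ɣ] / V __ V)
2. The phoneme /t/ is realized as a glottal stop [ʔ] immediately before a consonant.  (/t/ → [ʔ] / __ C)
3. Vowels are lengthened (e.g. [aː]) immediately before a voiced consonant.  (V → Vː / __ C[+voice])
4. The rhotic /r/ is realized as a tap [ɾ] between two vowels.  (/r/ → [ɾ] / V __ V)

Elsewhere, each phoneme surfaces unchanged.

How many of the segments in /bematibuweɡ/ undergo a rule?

5

Segments that undergo a rule: /e/ → [eː] (rule 3); /i/ → [iː] (rule 3); /b/ → [β] (rule 1); /u/ → [uː] (rule 3); /e/ → [eː] (rule 3).
All other segments surface unchanged.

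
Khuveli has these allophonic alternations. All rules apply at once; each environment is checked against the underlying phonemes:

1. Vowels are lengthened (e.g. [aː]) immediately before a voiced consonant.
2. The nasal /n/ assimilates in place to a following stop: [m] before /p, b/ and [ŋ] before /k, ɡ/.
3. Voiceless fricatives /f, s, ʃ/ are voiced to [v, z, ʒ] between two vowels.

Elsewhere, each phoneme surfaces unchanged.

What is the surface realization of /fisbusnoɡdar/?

[fisbusnoːɡdaːr]

/f/ (word-initial): rule 3 targets it, but not between two vowels → unchanged [f].
/i/ (between /f/ and /s/) fails the environment for rule 1, so it stays [i].
/s/ (between /i/ and /b/): rule 3 targets it, but not between two vowels → unchanged [s].
/b/ — not in any rule's target class → [b].
/u/ — between /b/ and /s/; rule 1 does not apply here → [u].
/s/ (between /u/ and /n/) is in the target of rule 3 but the environment (between two vowels) is not met → [s].
/n/ — between /s/ and /o/; rule 2 does not apply here → [n].
Rule 1 applies to /o/ (between /n/ and /ɡ/: before a voiced consonant) → [oː].
/ɡ/ stays [ɡ].
/d/ — not in any rule's target class → [d].
/a/ (between /d/ and /r/) occurs before a voiced consonant → [aː] by rule 1.
/r/ (word-final) is unaffected → [r].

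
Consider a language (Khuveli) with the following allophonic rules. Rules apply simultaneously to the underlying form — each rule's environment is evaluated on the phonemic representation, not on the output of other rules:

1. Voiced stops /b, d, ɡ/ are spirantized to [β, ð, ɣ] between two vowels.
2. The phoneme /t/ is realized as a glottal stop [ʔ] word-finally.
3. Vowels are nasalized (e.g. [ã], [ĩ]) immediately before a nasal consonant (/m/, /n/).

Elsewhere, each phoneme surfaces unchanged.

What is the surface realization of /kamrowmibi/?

[kãmrowmiβi]

/k/ — not in any rule's target class → [k].
/a/ — between /k/ and /m/, before a nasal consonant — surfaces as [ã] (rule 3).
/m/ — not in any rule's target class → [m].
/r/ (between /m/ and /o/) is unaffected → [r].
/o/ (between /r/ and /w/) fails the environment for rule 3, so it stays [o].
/w/ (between /o/ and /m/): no rule targets it → [w].
/m/ (between /w/ and /i/): no rule targets it → [m].
/i/ (between /m/ and /b/) fails the environment for rule 3, so it stays [i].
/b/ (between /i/ and /i/) occurs between two vowels → [β] by rule 1.
/i/ (word-final) fails the environment for rule 3, so it stays [i].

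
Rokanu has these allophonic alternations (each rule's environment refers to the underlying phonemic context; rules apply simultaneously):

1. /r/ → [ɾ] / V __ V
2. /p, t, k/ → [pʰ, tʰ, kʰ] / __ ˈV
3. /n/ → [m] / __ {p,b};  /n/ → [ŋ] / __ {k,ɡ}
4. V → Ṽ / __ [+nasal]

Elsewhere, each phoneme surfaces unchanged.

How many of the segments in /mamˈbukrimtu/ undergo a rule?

2

Segments that undergo a rule: /a/ → [ã] (rule 4); /i/ → [ĩ] (rule 4).
All other segments surface unchanged.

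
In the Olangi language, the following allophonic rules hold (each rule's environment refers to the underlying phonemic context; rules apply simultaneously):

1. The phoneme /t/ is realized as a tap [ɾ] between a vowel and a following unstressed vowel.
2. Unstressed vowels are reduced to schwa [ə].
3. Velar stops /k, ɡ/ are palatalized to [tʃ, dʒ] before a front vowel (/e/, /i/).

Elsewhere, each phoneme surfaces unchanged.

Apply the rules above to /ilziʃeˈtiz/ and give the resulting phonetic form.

/i/ — word-initial, in an unstressed syllable — surfaces as [ə] (rule 2).
/l/ stays [l].
/z/ (between /l/ and /i/) is unaffected → [z].
/i/ meets the environment for rule 2 (in an unstressed syllable) → [ə].
/ʃ/ (between /i/ and /e/): no rule targets it → [ʃ].
/e/ (between /ʃ/ and /t/): in an unstressed syllable, so rule 2 applies → [ə].
/t/ — between /e/ and /i/; rule 1 does not apply here → [t].
/i/ (between /t/ and /z/) is in the target of rule 2 but the environment (in an unstressed syllable) is not met → [i].
/z/ — not in any rule's target class → [z].

[əlzəʃəˈtiz]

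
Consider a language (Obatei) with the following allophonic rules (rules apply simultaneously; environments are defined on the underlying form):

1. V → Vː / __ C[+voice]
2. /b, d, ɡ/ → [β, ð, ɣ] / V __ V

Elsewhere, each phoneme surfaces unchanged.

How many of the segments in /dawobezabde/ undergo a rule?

Segments that undergo a rule: /a/ → [aː] (rule 1); /o/ → [oː] (rule 1); /b/ → [β] (rule 2); /e/ → [eː] (rule 1); /a/ → [aː] (rule 1).
All other segments surface unchanged.

5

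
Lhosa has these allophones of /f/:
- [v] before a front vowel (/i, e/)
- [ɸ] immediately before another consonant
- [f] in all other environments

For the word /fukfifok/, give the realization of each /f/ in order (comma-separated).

Occurrence 1 (position 1): no conditioning environment matches → elsewhere allophone [f].
Occurrence 2 (position 4): before a front vowel (/i, e/) → [v].
Occurrence 3 (position 6): no conditioning environment matches → elsewhere allophone [f].

[f], [v], [f]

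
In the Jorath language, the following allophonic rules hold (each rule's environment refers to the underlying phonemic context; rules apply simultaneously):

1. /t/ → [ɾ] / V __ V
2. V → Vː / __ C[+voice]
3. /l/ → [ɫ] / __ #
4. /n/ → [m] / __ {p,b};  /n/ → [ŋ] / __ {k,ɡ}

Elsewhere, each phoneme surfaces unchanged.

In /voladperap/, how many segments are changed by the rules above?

Segments that undergo a rule: /o/ → [oː] (rule 2); /a/ → [aː] (rule 2); /e/ → [eː] (rule 2).
All other segments surface unchanged.

3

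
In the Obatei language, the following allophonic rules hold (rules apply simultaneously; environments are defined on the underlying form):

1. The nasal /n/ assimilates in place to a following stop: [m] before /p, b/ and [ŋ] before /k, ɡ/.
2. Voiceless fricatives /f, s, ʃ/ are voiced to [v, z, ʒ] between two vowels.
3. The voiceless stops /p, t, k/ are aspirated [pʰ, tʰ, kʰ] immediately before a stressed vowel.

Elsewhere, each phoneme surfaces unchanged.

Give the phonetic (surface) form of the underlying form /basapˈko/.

/s/ — between /a/ and /a/, between two vowels — surfaces as [z] (rule 2).
/p/ (between /a/ and /k/) fails the environment for rule 3, so it stays [p].
/k/ (between /p/ and /o/): immediately before a stressed vowel, so rule 3 applies → [kʰ].

[bazapˈkʰo]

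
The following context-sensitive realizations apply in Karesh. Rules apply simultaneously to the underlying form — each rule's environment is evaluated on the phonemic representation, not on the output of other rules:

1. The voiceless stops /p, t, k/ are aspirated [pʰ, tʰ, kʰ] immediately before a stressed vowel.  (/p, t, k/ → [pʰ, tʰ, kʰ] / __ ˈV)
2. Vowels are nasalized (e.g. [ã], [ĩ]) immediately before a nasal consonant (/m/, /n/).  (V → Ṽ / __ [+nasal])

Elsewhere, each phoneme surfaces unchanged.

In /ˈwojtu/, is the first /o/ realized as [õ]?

No

/o/ (between /w/ and /j/): rule 2 targets it, but not before a nasal consonant → unchanged [o].
The actual realization is [o], not [õ].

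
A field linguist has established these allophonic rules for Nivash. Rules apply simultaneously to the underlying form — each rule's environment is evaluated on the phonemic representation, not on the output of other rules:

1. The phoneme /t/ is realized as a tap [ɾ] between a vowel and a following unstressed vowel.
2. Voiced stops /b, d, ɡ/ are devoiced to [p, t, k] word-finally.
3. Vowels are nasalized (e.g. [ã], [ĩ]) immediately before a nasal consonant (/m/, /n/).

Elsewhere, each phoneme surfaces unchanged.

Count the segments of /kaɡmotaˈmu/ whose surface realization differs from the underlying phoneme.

2

Segments that undergo a rule: /t/ → [ɾ] (rule 1); /a/ → [ã] (rule 3).
All other segments surface unchanged.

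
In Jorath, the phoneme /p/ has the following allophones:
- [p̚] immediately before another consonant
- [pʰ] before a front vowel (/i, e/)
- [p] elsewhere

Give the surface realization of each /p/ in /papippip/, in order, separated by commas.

[p], [pʰ], [p̚], [pʰ], [p]

Occurrence 1 (position 1): no conditioning environment matches → elsewhere allophone [p].
Occurrence 2 (position 3): before a front vowel (/i, e/) → [pʰ].
Occurrence 3 (position 5): immediately before another consonant → [p̚].
Occurrence 4 (position 6): before a front vowel (/i, e/) → [pʰ].
Occurrence 5 (position 8): no conditioning environment matches → elsewhere allophone [p].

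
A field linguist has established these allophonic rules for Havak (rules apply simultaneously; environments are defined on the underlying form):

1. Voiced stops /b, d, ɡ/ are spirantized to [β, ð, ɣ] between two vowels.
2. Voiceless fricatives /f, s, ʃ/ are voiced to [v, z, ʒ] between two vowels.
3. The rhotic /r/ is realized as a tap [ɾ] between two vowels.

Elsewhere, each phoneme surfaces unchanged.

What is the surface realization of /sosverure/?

/s/ — word-initial; rule 2 does not apply here → [s].
/o/ (between /s/ and /s/): no rule targets it → [o].
/s/ — between /o/ and /v/; rule 2 does not apply here → [s].
/v/ — not in any rule's target class → [v].
/e/ (between /v/ and /r/): no rule targets it → [e].
/r/ meets the environment for rule 3 (between two vowels) → [ɾ].
/u/ (between /r/ and /r/): no rule targets it → [u].
Rule 3 applies to /r/ (between /u/ and /e/: between two vowels) → [ɾ].
/e/ — not in any rule's target class → [e].

[sosveɾuɾe]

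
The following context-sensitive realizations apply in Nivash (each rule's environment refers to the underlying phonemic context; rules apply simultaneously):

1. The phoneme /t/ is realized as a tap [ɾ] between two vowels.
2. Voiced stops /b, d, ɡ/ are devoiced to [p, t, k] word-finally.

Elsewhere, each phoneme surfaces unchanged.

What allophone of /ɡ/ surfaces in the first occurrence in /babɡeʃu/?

[ɡ]

/ɡ/ (between /b/ and /e/): rule 2 targets it, but not word-finally → unchanged [ɡ].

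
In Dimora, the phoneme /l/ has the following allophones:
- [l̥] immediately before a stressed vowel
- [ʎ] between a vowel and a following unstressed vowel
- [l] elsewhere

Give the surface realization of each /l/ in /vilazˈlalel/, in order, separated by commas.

[ʎ], [l̥], [ʎ], [l]

Occurrence 1 (position 3): between a vowel and a following unstressed vowel → [ʎ].
Occurrence 2 (position 6): immediately before a stressed vowel → [l̥].
Occurrence 3 (position 8): between a vowel and a following unstressed vowel → [ʎ].
Occurrence 4 (position 10): no conditioning environment matches → elsewhere allophone [l].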